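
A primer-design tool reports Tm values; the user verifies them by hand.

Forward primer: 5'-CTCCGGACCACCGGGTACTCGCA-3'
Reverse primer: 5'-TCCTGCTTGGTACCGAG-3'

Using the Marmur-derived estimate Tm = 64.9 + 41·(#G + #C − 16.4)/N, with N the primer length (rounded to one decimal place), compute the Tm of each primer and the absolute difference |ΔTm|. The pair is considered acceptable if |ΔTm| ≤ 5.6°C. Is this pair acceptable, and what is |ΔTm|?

|ΔTm| = 14.7°C; the pair is not acceptable.

Forward: G+C = 16, N = 23 → Tm = 64.9 + 41·(16 − 16.4)/23 = 64.2°C.
Reverse: G+C = 10, N = 17 → Tm = 64.9 + 41·(10 − 16.4)/17 = 49.5°C.
|ΔTm| = |64.2 − 49.5| = 14.7°C, > 5.6°C.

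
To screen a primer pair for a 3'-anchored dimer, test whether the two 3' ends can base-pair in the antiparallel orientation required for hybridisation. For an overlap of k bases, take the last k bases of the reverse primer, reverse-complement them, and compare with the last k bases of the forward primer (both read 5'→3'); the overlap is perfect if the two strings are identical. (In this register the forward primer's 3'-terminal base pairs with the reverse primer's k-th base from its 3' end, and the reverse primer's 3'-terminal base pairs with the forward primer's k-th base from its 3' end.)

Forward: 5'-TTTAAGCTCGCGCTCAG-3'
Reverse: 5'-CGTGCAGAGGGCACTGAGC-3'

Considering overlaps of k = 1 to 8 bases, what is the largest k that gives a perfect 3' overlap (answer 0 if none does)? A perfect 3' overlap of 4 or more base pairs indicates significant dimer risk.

Last 8 bases (5'→3') — forward …GCGCTCAG, reverse …CACTGAGC.
Reverse complement of the reverse primer's last 8 bases: GCTCAGTG; its first k bases are the reverse complement of the reverse primer's last k bases, so a perfect k-base overlap needs the forward primer's last k bases to equal them.
Comparing (forward last k vs required): k=1: G vs G ✓; k=2: AG vs GC ✗; k=3: CAG vs GCT ✗; k=4: TCAG vs GCTC ✗; k=5: CTCAG vs GCTCA ✗; k=6: GCTCAG vs GCTCAG ✓; k=7: CGCTCAG vs GCTCAGT ✗; k=8: GCGCTCAG vs GCTCAGTG ✗.
Perfect overlaps at k = 1, 6; the largest is 6.

Longest perfect overlap: 6 complementary base pairs; significant dimer risk (threshold 4).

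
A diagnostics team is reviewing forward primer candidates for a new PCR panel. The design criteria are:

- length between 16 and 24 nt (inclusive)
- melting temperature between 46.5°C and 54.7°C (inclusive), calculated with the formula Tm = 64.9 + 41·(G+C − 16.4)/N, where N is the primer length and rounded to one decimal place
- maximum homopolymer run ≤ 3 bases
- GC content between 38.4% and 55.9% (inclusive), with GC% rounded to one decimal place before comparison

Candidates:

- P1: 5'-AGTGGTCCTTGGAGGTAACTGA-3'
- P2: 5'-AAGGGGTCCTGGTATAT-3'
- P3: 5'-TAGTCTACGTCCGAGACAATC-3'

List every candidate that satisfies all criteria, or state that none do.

P3 only.

P1 (22 nt, A=5 T=6 G=8 C=3): length 22 ✓; Tm = 64.9 + 41·(11 − 16.4)/22 = 54.8°C, outside 46.5–54.7°C ✗; longest run = 2 ✓; GC 11/22 = 50.0% ✓ — fails.
P2 (17 nt, A=4 T=5 G=6 C=2): length 17 ✓; Tm = 64.9 + 41·(8 − 16.4)/17 = 44.6°C, outside 46.5–54.7°C ✗; longest run = 4, exceeds 3 ✗; GC 8/17 = 47.1% ✓ — fails.
P3 (21 nt, A=6 T=5 G=4 C=6): length 21 ✓; Tm = 64.9 + 41·(10 − 16.4)/21 = 52.4°C ✓; longest run = 2 ✓; GC 10/21 = 47.6% ✓ — passes.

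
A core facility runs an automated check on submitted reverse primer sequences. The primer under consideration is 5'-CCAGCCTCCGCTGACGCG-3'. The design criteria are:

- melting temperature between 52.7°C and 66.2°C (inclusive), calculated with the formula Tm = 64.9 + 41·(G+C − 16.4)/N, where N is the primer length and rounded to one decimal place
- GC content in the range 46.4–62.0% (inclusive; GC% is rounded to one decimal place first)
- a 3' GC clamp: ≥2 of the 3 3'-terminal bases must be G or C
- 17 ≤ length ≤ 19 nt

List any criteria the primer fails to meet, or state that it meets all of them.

Fails: GC content.

Base counts: A=2, T=2, G=5, C=9 (length 18).
Tm: Tm = 64.9 + 41·(14 − 16.4)/18 = 59.4°C ✓
GC content: GC 14/18 = 77.8%, outside 46.4–62.0% ✗
GC clamp: 3' end GCG has 3 G/C ✓
length: length 18 ✓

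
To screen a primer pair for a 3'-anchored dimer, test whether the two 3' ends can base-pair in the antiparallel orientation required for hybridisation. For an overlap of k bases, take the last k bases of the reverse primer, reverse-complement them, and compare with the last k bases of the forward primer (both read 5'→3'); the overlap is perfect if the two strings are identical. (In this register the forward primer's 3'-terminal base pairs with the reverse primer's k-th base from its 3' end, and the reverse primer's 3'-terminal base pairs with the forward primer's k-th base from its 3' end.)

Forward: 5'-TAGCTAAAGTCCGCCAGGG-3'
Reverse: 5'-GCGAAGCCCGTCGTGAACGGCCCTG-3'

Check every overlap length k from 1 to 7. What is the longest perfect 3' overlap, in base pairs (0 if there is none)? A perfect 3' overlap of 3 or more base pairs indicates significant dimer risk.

Last 7 bases (5'→3') — forward …GCCAGGG, reverse …GGCCCTG.
Reverse complement of the reverse primer's last 7 bases: CAGGGCC; its first k bases are the reverse complement of the reverse primer's last k bases, so a perfect k-base overlap needs the forward primer's last k bases to equal them.
Comparing (forward last k vs required): k=1: G vs C ✗; k=2: GG vs CA ✗; k=3: GGG vs CAG ✗; k=4: AGGG vs CAGG ✗; k=5: CAGGG vs CAGGG ✓; k=6: CCAGGG vs CAGGGC ✗; k=7: GCCAGGG vs CAGGGCC ✗.
Only k = 5 is perfect, so the longest perfect 3' overlap is 5.

Longest perfect overlap: 5 complementary base pairs; significant dimer risk (threshold 3).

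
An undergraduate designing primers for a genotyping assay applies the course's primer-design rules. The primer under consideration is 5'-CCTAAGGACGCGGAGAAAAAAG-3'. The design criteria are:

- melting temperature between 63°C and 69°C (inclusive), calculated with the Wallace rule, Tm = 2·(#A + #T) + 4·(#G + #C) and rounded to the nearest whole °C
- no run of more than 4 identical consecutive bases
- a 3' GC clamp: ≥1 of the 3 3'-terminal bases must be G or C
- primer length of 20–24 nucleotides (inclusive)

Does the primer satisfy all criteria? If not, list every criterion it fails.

Fails: homopolymer run.

Base counts: A=10, T=1, G=7, C=4 (length 22).
Tm: Tm = 2·11 + 4·11 = 66°C ✓
homopolymer run: longest run = 6, exceeds 4 ✗
GC clamp: 3' end AAG has 1 G/C ✓
length: length 22 ✓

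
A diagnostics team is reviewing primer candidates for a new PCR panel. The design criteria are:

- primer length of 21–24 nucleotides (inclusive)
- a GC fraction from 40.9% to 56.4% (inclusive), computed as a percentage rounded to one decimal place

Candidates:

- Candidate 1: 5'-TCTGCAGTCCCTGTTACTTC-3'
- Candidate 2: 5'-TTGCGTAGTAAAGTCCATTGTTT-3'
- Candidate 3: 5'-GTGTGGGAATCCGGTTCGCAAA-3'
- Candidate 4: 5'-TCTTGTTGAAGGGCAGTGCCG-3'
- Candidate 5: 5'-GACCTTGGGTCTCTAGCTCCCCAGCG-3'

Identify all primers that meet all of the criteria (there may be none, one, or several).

Candidate 1 (20 nt, A=2 T=8 G=3 C=7): length 20, outside 21–24 ✗; GC 10/20 = 50.0% ✓ — fails.
Candidate 2 (23 nt, A=5 T=10 G=5 C=3): length 23 ✓; GC 8/23 = 34.8%, outside 40.9–56.4% ✗ — fails.
Candidate 3 (22 nt, A=5 T=5 G=8 C=4): length 22 ✓; GC 12/22 = 54.5% ✓ — passes.
Candidate 4 (21 nt, A=3 T=6 G=8 C=4): length 21 ✓; GC 12/21 = 57.1%, outside 40.9–56.4% ✗ — fails.
Candidate 5 (26 nt, A=3 T=6 G=7 C=10): length 26, outside 21–24 ✗; GC 17/26 = 65.4%, outside 40.9–56.4% ✗ — fails.

Candidate 3 only.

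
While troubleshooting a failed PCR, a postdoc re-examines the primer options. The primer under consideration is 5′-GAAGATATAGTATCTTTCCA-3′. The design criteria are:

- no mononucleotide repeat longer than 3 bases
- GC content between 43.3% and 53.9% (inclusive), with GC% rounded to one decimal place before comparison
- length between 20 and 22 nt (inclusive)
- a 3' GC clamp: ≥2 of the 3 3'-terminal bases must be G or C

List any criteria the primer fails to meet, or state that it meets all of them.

Base counts: A=7, T=7, G=3, C=3 (length 20).
homopolymer run: longest run = 3 ✓
GC content: GC 6/20 = 30.0%, outside 43.3–53.9% ✗
length: length 20 ✓
GC clamp: 3' end CCA has 2 G/C ✓

Fails: GC content.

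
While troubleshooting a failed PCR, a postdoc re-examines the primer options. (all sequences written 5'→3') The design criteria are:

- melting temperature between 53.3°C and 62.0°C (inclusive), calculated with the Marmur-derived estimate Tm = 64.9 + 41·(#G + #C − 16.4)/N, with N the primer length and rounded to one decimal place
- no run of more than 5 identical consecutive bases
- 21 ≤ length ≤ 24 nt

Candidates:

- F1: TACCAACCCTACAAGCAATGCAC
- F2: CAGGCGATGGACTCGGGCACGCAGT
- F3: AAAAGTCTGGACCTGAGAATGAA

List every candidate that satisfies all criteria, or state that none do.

F1 only.

F1 (23 nt, A=9 T=3 G=2 C=9): Tm = 64.9 + 41·(11 − 16.4)/23 = 55.3°C ✓; longest run = 3 ✓; length 23 ✓ — passes.
F2 (25 nt, A=5 T=3 G=10 C=7): Tm = 64.9 + 41·(17 − 16.4)/25 = 65.9°C, outside 53.3–62.0°C ✗; longest run = 3 ✓; length 25, outside 21–24 ✗ — fails.
F3 (23 nt, A=10 T=4 G=6 C=3): Tm = 64.9 + 41·(9 − 16.4)/23 = 51.7°C, outside 53.3–62.0°C ✗; longest run = 4 ✓; length 23 ✓ — fails.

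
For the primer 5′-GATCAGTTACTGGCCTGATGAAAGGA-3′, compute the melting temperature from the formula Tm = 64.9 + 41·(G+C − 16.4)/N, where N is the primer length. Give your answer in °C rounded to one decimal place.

58.0°C

Base counts: A=8, T=6, G=8, C=4; G+C = 12, N = 26.
Tm = 64.9 + 41·(12 − 16.4)/26 = 64.9 + -180.40/26 = 58.0°C.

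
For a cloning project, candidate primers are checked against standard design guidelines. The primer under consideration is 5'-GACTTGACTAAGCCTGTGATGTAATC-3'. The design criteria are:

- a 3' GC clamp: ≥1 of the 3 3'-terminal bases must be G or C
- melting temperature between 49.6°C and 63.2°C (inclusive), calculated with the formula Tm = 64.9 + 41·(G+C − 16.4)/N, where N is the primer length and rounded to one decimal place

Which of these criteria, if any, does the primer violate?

Meets all criteria.

Base counts: A=7, T=8, G=6, C=5 (length 26).
GC clamp: 3' end ATC has 1 G/C ✓
Tm: Tm = 64.9 + 41·(11 − 16.4)/26 = 56.4°C ✓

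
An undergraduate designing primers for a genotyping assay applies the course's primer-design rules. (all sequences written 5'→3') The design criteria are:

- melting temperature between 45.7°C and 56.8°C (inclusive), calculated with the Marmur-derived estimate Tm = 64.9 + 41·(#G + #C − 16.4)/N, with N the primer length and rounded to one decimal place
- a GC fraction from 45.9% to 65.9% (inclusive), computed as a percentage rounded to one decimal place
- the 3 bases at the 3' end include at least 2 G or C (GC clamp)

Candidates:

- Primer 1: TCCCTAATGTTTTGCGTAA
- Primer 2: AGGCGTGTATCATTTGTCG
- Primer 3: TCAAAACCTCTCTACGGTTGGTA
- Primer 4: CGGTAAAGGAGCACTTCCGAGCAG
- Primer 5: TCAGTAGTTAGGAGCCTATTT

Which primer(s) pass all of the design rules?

Primer 2 only.

Primer 1 (19 nt, A=4 T=8 G=3 C=4): Tm = 64.9 + 41·(7 − 16.4)/19 = 44.6°C, outside 45.7–56.8°C ✗; GC 7/19 = 36.8%, outside 45.9–65.9% ✗; 3' end TAA has 0 G/C, need ≥2 ✗ — fails.
Primer 2 (19 nt, A=3 T=7 G=6 C=3): Tm = 64.9 + 41·(9 − 16.4)/19 = 48.9°C ✓; GC 9/19 = 47.4% ✓; 3' end TCG has 2 G/C ✓ — passes.
Primer 3 (23 nt, A=6 T=7 G=4 C=6): Tm = 64.9 + 41·(10 − 16.4)/23 = 53.5°C ✓; GC 10/23 = 43.5%, outside 45.9–65.9% ✗; 3' end GTA has 1 G/C, need ≥2 ✗ — fails.
Primer 4 (24 nt, A=7 T=3 G=8 C=6): Tm = 64.9 + 41·(14 − 16.4)/24 = 60.8°C, outside 45.7–56.8°C ✗; GC 14/24 = 58.3% ✓; 3' end CAG has 2 G/C ✓ — fails.
Primer 5 (21 nt, A=5 T=8 G=5 C=3): Tm = 64.9 + 41·(8 − 16.4)/21 = 48.5°C ✓; GC 8/21 = 38.1%, outside 45.9–65.9% ✗; 3' end TTT has 0 G/C, need ≥2 ✗ — fails.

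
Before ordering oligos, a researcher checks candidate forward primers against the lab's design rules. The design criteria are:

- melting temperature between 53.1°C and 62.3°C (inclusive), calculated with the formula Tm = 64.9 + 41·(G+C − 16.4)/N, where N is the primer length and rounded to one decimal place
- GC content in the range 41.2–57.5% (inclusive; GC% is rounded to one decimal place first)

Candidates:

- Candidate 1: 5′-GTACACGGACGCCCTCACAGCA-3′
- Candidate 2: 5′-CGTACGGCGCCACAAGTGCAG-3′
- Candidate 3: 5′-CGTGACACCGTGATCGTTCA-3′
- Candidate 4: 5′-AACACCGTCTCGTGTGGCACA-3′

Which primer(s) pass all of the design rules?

Candidate 3 and Candidate 4.

Candidate 1 (22 nt, A=6 T=2 G=5 C=9): Tm = 64.9 + 41·(14 − 16.4)/22 = 60.4°C ✓; GC 14/22 = 63.6%, outside 41.2–57.5% ✗ — fails.
Candidate 2 (21 nt, A=5 T=2 G=7 C=7): Tm = 64.9 + 41·(14 − 16.4)/21 = 60.2°C ✓; GC 14/21 = 66.7%, outside 41.2–57.5% ✗ — fails.
Candidate 3 (20 nt, A=4 T=5 G=5 C=6): Tm = 64.9 + 41·(11 − 16.4)/20 = 53.8°C ✓; GC 11/20 = 55.0% ✓ — passes.
Candidate 4 (21 nt, A=5 T=4 G=5 C=7): Tm = 64.9 + 41·(12 − 16.4)/21 = 56.3°C ✓; GC 12/21 = 57.1% ✓ — passes.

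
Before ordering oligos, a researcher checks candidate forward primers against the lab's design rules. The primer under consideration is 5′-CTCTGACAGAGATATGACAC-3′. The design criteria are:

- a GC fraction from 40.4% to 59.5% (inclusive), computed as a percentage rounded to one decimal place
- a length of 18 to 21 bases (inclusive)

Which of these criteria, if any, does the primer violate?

Meets all criteria.

Base counts: A=7, T=4, G=4, C=5 (length 20).
GC content: GC 9/20 = 45.0% ✓
length: length 20 ✓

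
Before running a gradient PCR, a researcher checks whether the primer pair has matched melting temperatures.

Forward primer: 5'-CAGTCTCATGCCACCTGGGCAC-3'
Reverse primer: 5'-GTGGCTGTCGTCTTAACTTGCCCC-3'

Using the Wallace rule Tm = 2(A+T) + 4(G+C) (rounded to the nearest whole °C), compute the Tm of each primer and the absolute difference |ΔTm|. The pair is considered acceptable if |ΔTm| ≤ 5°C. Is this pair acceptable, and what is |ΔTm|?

Forward: A=4 T=4 G=5 C=9 → Tm = 2·8 + 4·14 = 72°C.
Reverse: A=2 T=8 G=6 C=8 → Tm = 2·10 + 4·14 = 76°C.
|ΔTm| = |72 − 76| = 4°C, ≤ 5°C.

|ΔTm| = 4°C; the pair is acceptable.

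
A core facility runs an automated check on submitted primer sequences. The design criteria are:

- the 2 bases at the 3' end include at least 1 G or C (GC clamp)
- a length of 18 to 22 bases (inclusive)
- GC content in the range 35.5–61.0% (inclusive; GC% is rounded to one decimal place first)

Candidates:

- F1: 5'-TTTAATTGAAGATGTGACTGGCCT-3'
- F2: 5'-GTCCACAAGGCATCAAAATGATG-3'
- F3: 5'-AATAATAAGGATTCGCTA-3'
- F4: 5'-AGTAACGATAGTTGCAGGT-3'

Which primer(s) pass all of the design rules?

F1 (24 nt, A=6 T=9 G=6 C=3): 3' end CT has 1 G/C ✓; length 24, outside 18–22 ✗; GC 9/24 = 37.5% ✓ — fails.
F2 (23 nt, A=9 T=4 G=5 C=5): 3' end TG has 1 G/C ✓; length 23, outside 18–22 ✗; GC 10/23 = 43.5% ✓ — fails.
F3 (18 nt, A=8 T=5 G=3 C=2): 3' end TA has 0 G/C, need ≥1 ✗; length 18 ✓; GC 5/18 = 27.8%, outside 35.5–61.0% ✗ — fails.
F4 (19 nt, A=6 T=5 G=6 C=2): 3' end GT has 1 G/C ✓; length 19 ✓; GC 8/19 = 42.1% ✓ — passes.

F4 only.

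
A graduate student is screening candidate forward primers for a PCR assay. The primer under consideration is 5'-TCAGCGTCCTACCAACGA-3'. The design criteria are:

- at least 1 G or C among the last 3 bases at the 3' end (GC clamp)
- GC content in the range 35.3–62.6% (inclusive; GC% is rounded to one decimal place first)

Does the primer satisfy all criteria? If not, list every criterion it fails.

Meets all criteria.

Base counts: A=5, T=3, G=3, C=7 (length 18).
GC clamp: 3' end CGA has 2 G/C ✓
GC content: GC 10/18 = 55.6% ✓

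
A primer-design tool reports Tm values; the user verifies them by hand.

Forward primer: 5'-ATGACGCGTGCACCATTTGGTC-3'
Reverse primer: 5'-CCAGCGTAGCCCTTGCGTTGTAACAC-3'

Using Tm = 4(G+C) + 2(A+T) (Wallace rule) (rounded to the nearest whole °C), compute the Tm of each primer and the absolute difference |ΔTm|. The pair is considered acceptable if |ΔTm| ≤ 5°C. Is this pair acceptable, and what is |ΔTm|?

|ΔTm| = 14°C; the pair is not acceptable.

Forward: A=4 T=6 G=6 C=6 → Tm = 2·10 + 4·12 = 68°C.
Reverse: A=5 T=6 G=6 C=9 → Tm = 2·11 + 4·15 = 82°C.
|ΔTm| = |68 − 82| = 14°C, > 5°C.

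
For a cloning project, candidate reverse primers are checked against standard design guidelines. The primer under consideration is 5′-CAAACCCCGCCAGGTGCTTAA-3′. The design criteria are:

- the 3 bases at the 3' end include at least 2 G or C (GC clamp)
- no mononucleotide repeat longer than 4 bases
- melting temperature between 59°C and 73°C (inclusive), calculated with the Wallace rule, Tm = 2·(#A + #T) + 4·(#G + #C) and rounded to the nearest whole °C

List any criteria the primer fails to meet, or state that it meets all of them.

Base counts: A=6, T=3, G=4, C=8 (length 21).
GC clamp: 3' end TAA has 0 G/C, need ≥2 ✗
homopolymer run: longest run = 4 ✓
Tm: Tm = 2·9 + 4·12 = 66°C ✓

Fails: GC clamp.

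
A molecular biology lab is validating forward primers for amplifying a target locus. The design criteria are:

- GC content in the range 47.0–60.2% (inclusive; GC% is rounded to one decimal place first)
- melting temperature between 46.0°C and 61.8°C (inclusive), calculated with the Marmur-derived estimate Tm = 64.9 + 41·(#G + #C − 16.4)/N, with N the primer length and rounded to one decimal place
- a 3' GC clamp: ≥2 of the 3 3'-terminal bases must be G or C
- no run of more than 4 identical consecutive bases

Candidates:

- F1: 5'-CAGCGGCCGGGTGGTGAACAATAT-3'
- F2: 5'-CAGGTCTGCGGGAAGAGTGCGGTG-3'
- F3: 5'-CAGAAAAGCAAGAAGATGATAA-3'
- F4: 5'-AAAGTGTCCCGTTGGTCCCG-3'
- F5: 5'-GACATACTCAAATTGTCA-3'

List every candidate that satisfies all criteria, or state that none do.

F4 only.

F1 (24 nt, A=6 T=4 G=9 C=5): GC 14/24 = 58.3% ✓; Tm = 64.9 + 41·(14 − 16.4)/24 = 60.8°C ✓; 3' end TAT has 0 G/C, need ≥2 ✗; longest run = 3 ✓ — fails.
F2 (24 nt, A=4 T=4 G=12 C=4): GC 16/24 = 66.7%, outside 47.0–60.2% ✗; Tm = 64.9 + 41·(16 − 16.4)/24 = 64.2°C, outside 46.0–61.8°C ✗; 3' end GTG has 2 G/C ✓; longest run = 3 ✓ — fails.
F3 (22 nt, A=13 T=2 G=5 C=2): GC 7/22 = 31.8%, outside 47.0–60.2% ✗; Tm = 64.9 + 41·(7 − 16.4)/22 = 47.4°C ✓; 3' end TAA has 0 G/C, need ≥2 ✗; longest run = 4 ✓ — fails.
F4 (20 nt, A=3 T=5 G=6 C=6): GC 12/20 = 60.0% ✓; Tm = 64.9 + 41·(12 − 16.4)/20 = 55.9°C ✓; 3' end CCG has 3 G/C ✓; longest run = 3 ✓ — passes.
F5 (18 nt, A=7 T=5 G=2 C=4): GC 6/18 = 33.3%, outside 47.0–60.2% ✗; Tm = 64.9 + 41·(6 − 16.4)/18 = 41.2°C, outside 46.0–61.8°C ✗; 3' end TCA has 1 G/C, need ≥2 ✗; longest run = 3 ✓ — fails.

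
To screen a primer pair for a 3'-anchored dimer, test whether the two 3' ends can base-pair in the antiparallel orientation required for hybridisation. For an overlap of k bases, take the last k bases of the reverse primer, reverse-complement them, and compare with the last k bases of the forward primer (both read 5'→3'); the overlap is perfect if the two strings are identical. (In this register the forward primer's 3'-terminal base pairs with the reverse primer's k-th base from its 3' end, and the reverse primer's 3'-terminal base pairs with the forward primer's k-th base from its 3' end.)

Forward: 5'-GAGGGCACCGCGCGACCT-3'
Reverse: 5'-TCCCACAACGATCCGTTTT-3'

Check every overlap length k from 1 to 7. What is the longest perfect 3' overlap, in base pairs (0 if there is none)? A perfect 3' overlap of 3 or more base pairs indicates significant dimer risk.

Longest perfect overlap: 0 complementary base pairs; below the dimer-risk threshold (threshold 3).

Last 7 bases (5'→3') — forward …GCGACCT, reverse …CCGTTTT.
Reverse complement of the reverse primer's last 7 bases: AAAACGG; its first k bases are the reverse complement of the reverse primer's last k bases, so a perfect k-base overlap needs the forward primer's last k bases to equal them.
Comparing (forward last k vs required): k=1: T vs A ✗; k=2: CT vs AA ✗; k=3: CCT vs AAA ✗; k=4: ACCT vs AAAA ✗; k=5: GACCT vs AAAAC ✗; k=6: CGACCT vs AAAACG ✗; k=7: GCGACCT vs AAAACGG ✗.
No overlap length from 1 to 7 is perfect, so the longest perfect 3' overlap is 0.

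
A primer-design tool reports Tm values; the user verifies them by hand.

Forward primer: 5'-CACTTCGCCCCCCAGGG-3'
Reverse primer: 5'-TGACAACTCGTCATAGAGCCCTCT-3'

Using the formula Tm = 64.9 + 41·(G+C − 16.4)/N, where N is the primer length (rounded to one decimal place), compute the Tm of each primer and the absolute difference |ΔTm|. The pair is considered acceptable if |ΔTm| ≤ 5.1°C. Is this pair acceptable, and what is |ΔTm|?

|ΔTm| = 0.7°C; the pair is acceptable.

Forward: G+C = 13, N = 17 → Tm = 64.9 + 41·(13 − 16.4)/17 = 56.7°C.
Reverse: G+C = 12, N = 24 → Tm = 64.9 + 41·(12 − 16.4)/24 = 57.4°C.
|ΔTm| = |56.7 − 57.4| = 0.7°C, ≤ 5.1°C.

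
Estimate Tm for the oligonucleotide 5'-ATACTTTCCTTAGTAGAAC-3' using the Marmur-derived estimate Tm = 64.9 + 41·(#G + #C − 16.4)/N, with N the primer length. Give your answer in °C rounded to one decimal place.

Base counts: A=6, T=7, G=2, C=4; G+C = 6, N = 19.
Tm = 64.9 + 41·(6 − 16.4)/19 = 64.9 + -426.40/19 = 42.5°C.

42.5°C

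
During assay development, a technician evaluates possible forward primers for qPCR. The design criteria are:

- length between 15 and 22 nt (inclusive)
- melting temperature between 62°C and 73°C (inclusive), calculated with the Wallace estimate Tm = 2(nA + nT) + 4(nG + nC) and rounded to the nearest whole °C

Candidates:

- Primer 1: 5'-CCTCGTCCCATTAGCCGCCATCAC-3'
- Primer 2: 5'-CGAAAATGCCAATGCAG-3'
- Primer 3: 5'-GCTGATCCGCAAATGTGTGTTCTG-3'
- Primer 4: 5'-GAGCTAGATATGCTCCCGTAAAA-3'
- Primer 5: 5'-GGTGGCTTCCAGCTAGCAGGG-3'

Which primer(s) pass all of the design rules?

Primer 5 only.

Primer 1 (24 nt, A=4 T=5 G=3 C=12): length 24, outside 15–22 ✗; Tm = 2·9 + 4·15 = 78°C, outside 62–73°C ✗ — fails.
Primer 2 (17 nt, A=7 T=2 G=4 C=4): length 17 ✓; Tm = 2·9 + 4·8 = 50°C, outside 62–73°C ✗ — fails.
Primer 3 (24 nt, A=4 T=8 G=7 C=5): length 24, outside 15–22 ✗; Tm = 2·12 + 4·12 = 72°C ✓ — fails.
Primer 4 (23 nt, A=8 T=5 G=5 C=5): length 23, outside 15–22 ✗; Tm = 2·13 + 4·10 = 66°C ✓ — fails.
Primer 5 (21 nt, A=3 T=4 G=9 C=5): length 21 ✓; Tm = 2·7 + 4·14 = 70°C ✓ — passes.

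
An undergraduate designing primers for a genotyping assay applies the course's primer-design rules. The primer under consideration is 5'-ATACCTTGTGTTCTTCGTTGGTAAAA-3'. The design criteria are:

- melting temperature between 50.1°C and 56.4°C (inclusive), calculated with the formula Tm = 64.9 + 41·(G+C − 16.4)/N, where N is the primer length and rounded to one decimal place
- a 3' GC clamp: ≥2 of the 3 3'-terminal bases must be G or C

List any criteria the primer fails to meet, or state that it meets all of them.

Fails: GC clamp.

Base counts: A=6, T=11, G=5, C=4 (length 26).
Tm: Tm = 64.9 + 41·(9 − 16.4)/26 = 53.2°C ✓
GC clamp: 3' end AAA has 0 G/C, need ≥2 ✗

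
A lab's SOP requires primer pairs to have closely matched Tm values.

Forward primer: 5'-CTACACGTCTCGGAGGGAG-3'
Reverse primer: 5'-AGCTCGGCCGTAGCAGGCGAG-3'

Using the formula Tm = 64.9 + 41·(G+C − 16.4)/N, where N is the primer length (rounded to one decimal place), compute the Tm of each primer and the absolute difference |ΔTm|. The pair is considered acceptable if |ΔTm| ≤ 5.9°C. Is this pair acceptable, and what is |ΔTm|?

Forward: G+C = 12, N = 19 → Tm = 64.9 + 41·(12 − 16.4)/19 = 55.4°C.
Reverse: G+C = 15, N = 21 → Tm = 64.9 + 41·(15 − 16.4)/21 = 62.2°C.
|ΔTm| = |55.4 − 62.2| = 6.8°C, > 5.9°C.

|ΔTm| = 6.8°C; the pair is not acceptable.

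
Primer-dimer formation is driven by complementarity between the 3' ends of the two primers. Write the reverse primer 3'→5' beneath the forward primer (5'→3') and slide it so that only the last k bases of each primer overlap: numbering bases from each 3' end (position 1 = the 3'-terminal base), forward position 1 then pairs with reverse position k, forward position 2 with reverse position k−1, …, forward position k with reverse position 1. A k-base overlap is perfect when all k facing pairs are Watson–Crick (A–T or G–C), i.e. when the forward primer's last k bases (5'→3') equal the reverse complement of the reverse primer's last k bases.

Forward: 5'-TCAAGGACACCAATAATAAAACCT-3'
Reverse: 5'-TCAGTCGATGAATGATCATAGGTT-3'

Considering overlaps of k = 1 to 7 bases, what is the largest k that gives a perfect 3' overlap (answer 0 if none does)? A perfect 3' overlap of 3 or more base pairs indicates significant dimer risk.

Last 7 bases (5'→3') — forward …AAAACCT, reverse …ATAGGTT.
Reverse complement of the reverse primer's last 7 bases: AACCTAT; its first k bases are the reverse complement of the reverse primer's last k bases, so a perfect k-base overlap needs the forward primer's last k bases to equal them.
Comparing (forward last k vs required): k=1: T vs A ✗; k=2: CT vs AA ✗; k=3: CCT vs AAC ✗; k=4: ACCT vs AACC ✗; k=5: AACCT vs AACCT ✓; k=6: AAACCT vs AACCTA ✗; k=7: AAAACCT vs AACCTAT ✗.
Only k = 5 is perfect, so the longest perfect 3' overlap is 5.

Longest perfect overlap: 5 complementary base pairs; significant dimer risk (threshold 3).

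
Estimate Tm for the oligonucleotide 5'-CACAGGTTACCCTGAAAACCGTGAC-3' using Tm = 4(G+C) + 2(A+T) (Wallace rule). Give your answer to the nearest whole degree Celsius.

Base counts: A=8, T=4, G=5, C=8 (length 25).
Tm = 2·(8+4) + 4·(5+8) = 2·12 + 4·13 = 24 + 52 = 76°C.

76°C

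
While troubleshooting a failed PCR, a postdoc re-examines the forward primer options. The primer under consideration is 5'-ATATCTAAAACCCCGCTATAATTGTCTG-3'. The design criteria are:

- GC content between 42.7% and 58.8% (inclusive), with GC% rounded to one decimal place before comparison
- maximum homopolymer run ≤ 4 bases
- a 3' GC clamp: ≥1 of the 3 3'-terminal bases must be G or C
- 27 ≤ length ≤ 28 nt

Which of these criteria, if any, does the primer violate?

Base counts: A=9, T=9, G=3, C=7 (length 28).
GC content: GC 10/28 = 35.7%, outside 42.7–58.8% ✗
homopolymer run: longest run = 4 ✓
GC clamp: 3' end CTG has 2 G/C ✓
length: length 28 ✓

Fails: GC content.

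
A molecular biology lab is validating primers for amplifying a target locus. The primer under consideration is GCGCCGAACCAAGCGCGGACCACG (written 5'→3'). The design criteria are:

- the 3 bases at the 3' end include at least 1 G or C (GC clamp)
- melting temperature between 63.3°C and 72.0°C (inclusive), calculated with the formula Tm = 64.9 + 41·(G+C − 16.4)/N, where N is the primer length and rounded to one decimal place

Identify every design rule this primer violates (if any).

Meets all criteria.

Base counts: A=6, T=0, G=8, C=10 (length 24).
GC clamp: 3' end ACG has 2 G/C ✓
Tm: Tm = 64.9 + 41·(18 − 16.4)/24 = 67.6°C ✓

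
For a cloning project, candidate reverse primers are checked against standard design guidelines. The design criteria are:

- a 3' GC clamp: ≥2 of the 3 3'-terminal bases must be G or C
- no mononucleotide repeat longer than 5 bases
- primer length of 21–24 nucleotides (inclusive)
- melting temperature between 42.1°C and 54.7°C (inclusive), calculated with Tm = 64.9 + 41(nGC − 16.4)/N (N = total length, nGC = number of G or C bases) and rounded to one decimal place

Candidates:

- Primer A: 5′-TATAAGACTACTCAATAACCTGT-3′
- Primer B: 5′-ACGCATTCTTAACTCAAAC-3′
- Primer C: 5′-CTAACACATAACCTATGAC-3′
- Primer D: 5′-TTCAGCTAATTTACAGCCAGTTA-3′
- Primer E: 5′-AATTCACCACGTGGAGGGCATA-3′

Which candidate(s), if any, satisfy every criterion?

None of the candidates satisfy all criteria.

Primer A (23 nt, A=9 T=7 G=2 C=5): 3' end TGT has 1 G/C, need ≥2 ✗; longest run = 2 ✓; length 23 ✓; Tm = 64.9 + 41·(7 − 16.4)/23 = 48.1°C ✓ — fails.
Primer B (19 nt, A=7 T=5 G=1 C=6): 3' end AAC has 1 G/C, need ≥2 ✗; longest run = 3 ✓; length 19, outside 21–24 ✗; Tm = 64.9 + 41·(7 − 16.4)/19 = 44.6°C ✓ — fails.
Primer C (19 nt, A=8 T=4 G=1 C=6): 3' end GAC has 2 G/C ✓; longest run = 2 ✓; length 19, outside 21–24 ✗; Tm = 64.9 + 41·(7 − 16.4)/19 = 44.6°C ✓ — fails.
Primer D (23 nt, A=7 T=8 G=3 C=5): 3' end TTA has 0 G/C, need ≥2 ✗; longest run = 3 ✓; length 23 ✓; Tm = 64.9 + 41·(8 − 16.4)/23 = 49.9°C ✓ — fails.
Primer E (22 nt, A=7 T=4 G=6 C=5): 3' end ATA has 0 G/C, need ≥2 ✗; longest run = 3 ✓; length 22 ✓; Tm = 64.9 + 41·(11 − 16.4)/22 = 54.8°C, outside 42.1–54.7°C ✗ — fails.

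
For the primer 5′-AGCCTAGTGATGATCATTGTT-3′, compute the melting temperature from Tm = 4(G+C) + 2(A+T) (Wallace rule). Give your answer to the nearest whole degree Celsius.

58°C

Base counts: A=5, T=8, G=5, C=3 (length 21).
Tm = 2·(5+8) + 4·(5+3) = 2·13 + 4·8 = 26 + 32 = 58°C.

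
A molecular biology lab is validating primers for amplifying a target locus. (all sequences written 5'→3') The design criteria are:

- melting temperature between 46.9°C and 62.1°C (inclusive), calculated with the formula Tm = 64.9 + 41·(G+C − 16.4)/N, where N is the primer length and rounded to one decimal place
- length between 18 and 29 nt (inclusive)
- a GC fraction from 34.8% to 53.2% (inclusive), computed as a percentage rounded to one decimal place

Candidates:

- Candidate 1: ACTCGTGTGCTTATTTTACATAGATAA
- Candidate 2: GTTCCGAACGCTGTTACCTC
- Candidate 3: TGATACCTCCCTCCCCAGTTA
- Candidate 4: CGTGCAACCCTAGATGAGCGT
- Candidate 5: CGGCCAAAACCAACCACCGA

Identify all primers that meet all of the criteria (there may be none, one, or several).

Candidate 1 (27 nt, A=8 T=11 G=4 C=4): Tm = 64.9 + 41·(8 − 16.4)/27 = 52.1°C ✓; length 27 ✓; GC 8/27 = 29.6%, outside 34.8–53.2% ✗ — fails.
Candidate 2 (20 nt, A=3 T=6 G=4 C=7): Tm = 64.9 + 41·(11 − 16.4)/20 = 53.8°C ✓; length 20 ✓; GC 11/20 = 55.0%, outside 34.8–53.2% ✗ — fails.
Candidate 3 (21 nt, A=4 T=6 G=2 C=9): Tm = 64.9 + 41·(11 − 16.4)/21 = 54.4°C ✓; length 21 ✓; GC 11/21 = 52.4% ✓ — passes.
Candidate 4 (21 nt, A=5 T=4 G=6 C=6): Tm = 64.9 + 41·(12 − 16.4)/21 = 56.3°C ✓; length 21 ✓; GC 12/21 = 57.1%, outside 34.8–53.2% ✗ — fails.
Candidate 5 (20 nt, A=8 T=0 G=3 C=9): Tm = 64.9 + 41·(12 − 16.4)/20 = 55.9°C ✓; length 20 ✓; GC 12/20 = 60.0%, outside 34.8–53.2% ✗ — fails.

Candidate 3 only.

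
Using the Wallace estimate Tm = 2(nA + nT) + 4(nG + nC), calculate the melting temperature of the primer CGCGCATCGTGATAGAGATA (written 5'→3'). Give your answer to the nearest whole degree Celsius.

Base counts: A=6, T=4, G=6, C=4 (length 20).
Tm = 2·(6+4) + 4·(6+4) = 2·10 + 4·10 = 20 + 40 = 60°C.

60°C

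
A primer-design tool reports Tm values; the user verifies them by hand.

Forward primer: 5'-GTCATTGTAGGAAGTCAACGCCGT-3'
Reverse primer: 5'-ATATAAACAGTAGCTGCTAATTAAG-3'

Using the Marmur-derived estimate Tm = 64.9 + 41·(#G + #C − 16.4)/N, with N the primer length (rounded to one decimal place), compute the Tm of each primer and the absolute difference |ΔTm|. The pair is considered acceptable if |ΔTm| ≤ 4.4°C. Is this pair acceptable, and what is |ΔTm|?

Forward: G+C = 12, N = 24 → Tm = 64.9 + 41·(12 − 16.4)/24 = 57.4°C.
Reverse: G+C = 7, N = 25 → Tm = 64.9 + 41·(7 − 16.4)/25 = 49.5°C.
|ΔTm| = |57.4 − 49.5| = 7.9°C, > 4.4°C.

|ΔTm| = 7.9°C; the pair is not acceptable.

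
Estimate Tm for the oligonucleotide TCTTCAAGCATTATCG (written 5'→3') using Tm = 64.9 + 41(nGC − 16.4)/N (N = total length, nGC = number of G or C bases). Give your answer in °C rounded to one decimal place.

38.3°C

Base counts: A=4, T=6, G=2, C=4; G+C = 6, N = 16.
Tm = 64.9 + 41·(6 − 16.4)/16 = 64.9 + -426.40/16 = 38.3°C.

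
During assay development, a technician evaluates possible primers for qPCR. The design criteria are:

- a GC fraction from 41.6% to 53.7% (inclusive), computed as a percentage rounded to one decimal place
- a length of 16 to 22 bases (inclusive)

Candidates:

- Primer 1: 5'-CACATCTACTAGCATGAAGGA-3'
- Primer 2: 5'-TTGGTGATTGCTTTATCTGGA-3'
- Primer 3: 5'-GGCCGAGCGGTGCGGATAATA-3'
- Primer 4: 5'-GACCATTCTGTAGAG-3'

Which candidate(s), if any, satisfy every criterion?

Primer 1 (21 nt, A=8 T=4 G=4 C=5): GC 9/21 = 42.9% ✓; length 21 ✓ — passes.
Primer 2 (21 nt, A=3 T=10 G=6 C=2): GC 8/21 = 38.1%, outside 41.6–53.7% ✗; length 21 ✓ — fails.
Primer 3 (21 nt, A=5 T=3 G=9 C=4): GC 13/21 = 61.9%, outside 41.6–53.7% ✗; length 21 ✓ — fails.
Primer 4 (15 nt, A=4 T=4 G=4 C=3): GC 7/15 = 46.7% ✓; length 15, outside 16–22 ✗ — fails.

Primer 1 only.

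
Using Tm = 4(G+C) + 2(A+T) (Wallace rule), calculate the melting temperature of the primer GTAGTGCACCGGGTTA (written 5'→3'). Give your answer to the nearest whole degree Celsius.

50°C

Base counts: A=3, T=4, G=6, C=3 (length 16).
Tm = 2·(3+4) + 4·(6+3) = 2·7 + 4·9 = 14 + 36 = 50°C.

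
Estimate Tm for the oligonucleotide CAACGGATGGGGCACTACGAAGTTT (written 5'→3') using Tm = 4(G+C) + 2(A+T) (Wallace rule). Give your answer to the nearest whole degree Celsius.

76°C

Base counts: A=7, T=5, G=8, C=5 (length 25).
Tm = 2·(7+5) + 4·(8+5) = 2·12 + 4·13 = 24 + 52 = 76°C.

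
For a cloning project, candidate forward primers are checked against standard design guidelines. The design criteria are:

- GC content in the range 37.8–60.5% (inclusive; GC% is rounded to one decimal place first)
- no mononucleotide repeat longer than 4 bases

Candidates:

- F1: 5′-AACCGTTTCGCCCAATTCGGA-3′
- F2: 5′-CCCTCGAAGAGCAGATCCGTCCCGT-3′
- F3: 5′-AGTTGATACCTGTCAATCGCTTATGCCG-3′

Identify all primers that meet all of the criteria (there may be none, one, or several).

F1 (21 nt, A=5 T=5 G=4 C=7): GC 11/21 = 52.4% ✓; longest run = 3 ✓ — passes.
F2 (25 nt, A=5 T=4 G=6 C=10): GC 16/25 = 64.0%, outside 37.8–60.5% ✗; longest run = 3 ✓ — fails.
F3 (28 nt, A=6 T=9 G=6 C=7): GC 13/28 = 46.4% ✓; longest run = 2 ✓ — passes.

F1 and F3.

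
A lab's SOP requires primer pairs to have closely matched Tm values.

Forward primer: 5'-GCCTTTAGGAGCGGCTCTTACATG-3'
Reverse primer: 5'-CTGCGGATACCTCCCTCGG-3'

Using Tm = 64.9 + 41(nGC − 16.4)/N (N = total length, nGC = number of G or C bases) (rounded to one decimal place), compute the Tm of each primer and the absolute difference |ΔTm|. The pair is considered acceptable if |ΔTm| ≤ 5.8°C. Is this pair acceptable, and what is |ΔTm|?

Forward: G+C = 13, N = 24 → Tm = 64.9 + 41·(13 − 16.4)/24 = 59.1°C.
Reverse: G+C = 13, N = 19 → Tm = 64.9 + 41·(13 − 16.4)/19 = 57.6°C.
|ΔTm| = |59.1 − 57.6| = 1.5°C, ≤ 5.8°C.

|ΔTm| = 1.5°C; the pair is acceptable.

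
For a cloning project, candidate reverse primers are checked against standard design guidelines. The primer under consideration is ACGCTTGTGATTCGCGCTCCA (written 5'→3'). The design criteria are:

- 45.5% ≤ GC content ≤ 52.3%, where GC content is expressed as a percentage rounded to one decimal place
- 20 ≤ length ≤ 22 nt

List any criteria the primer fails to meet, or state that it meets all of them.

Fails: GC content.

Base counts: A=3, T=6, G=5, C=7 (length 21).
GC content: GC 12/21 = 57.1%, outside 45.5–52.3% ✗
length: length 21 ✓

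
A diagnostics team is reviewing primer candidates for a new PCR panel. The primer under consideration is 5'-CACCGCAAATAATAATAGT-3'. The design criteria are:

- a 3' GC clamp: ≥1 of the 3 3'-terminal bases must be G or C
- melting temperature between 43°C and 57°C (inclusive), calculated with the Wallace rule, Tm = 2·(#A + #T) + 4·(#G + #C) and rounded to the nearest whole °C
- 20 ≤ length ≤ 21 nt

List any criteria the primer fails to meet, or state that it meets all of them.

Base counts: A=9, T=4, G=2, C=4 (length 19).
GC clamp: 3' end AGT has 1 G/C ✓
Tm: Tm = 2·13 + 4·6 = 50°C ✓
length: length 19, outside 20–21 ✗

Fails: length.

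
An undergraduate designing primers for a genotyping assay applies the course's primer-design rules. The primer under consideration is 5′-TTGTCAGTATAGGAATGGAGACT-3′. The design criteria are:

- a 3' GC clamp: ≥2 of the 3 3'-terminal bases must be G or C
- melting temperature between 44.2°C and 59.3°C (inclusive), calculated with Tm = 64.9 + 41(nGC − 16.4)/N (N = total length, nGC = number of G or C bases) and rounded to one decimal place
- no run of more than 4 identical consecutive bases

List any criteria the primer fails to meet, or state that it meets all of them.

Base counts: A=7, T=7, G=7, C=2 (length 23).
GC clamp: 3' end ACT has 1 G/C, need ≥2 ✗
Tm: Tm = 64.9 + 41·(9 − 16.4)/23 = 51.7°C ✓
homopolymer run: longest run = 2 ✓

Fails: GC clamp.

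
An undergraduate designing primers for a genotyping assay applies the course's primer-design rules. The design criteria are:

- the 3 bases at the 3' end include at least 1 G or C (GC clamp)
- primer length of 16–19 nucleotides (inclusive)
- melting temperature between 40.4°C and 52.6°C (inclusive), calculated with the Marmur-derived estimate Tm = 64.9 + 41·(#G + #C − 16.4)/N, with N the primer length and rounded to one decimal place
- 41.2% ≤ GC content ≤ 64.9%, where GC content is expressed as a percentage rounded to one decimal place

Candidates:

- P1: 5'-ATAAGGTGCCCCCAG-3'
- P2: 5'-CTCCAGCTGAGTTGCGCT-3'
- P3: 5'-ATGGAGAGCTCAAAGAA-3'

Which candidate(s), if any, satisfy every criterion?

P2 and P3.

P1 (15 nt, A=4 T=2 G=4 C=5): 3' end CAG has 2 G/C ✓; length 15, outside 16–19 ✗; Tm = 64.9 + 41·(9 − 16.4)/15 = 44.7°C ✓; GC 9/15 = 60.0% ✓ — fails.
P2 (18 nt, A=2 T=5 G=5 C=6): 3' end GCT has 2 G/C ✓; length 18 ✓; Tm = 64.9 + 41·(11 − 16.4)/18 = 52.6°C ✓; GC 11/18 = 61.1% ✓ — passes.
P3 (17 nt, A=8 T=2 G=5 C=2): 3' end GAA has 1 G/C ✓; length 17 ✓; Tm = 64.9 + 41·(7 − 16.4)/17 = 42.2°C ✓; GC 7/17 = 41.2% ✓ — passes.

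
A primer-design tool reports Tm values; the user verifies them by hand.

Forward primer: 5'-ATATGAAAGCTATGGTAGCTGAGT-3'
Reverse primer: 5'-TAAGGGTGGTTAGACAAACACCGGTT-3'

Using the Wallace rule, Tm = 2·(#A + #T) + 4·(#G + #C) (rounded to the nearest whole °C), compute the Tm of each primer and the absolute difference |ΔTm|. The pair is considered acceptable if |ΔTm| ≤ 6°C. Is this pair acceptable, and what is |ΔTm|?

|ΔTm| = 10°C; the pair is not acceptable.

Forward: A=8 T=7 G=7 C=2 → Tm = 2·15 + 4·9 = 66°C.
Reverse: A=8 T=6 G=8 C=4 → Tm = 2·14 + 4·12 = 76°C.
|ΔTm| = |66 − 76| = 10°C, > 6°C.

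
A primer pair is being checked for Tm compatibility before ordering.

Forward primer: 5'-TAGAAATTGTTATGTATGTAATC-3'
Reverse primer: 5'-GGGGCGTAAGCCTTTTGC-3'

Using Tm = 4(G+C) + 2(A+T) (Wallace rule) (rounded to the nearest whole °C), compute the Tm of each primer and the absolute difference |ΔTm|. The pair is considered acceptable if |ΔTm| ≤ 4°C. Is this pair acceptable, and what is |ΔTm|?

|ΔTm| = 2°C; the pair is acceptable.

Forward: A=8 T=10 G=4 C=1 → Tm = 2·18 + 4·5 = 56°C.
Reverse: A=2 T=5 G=7 C=4 → Tm = 2·7 + 4·11 = 58°C.
|ΔTm| = |56 − 58| = 2°C, ≤ 4°C.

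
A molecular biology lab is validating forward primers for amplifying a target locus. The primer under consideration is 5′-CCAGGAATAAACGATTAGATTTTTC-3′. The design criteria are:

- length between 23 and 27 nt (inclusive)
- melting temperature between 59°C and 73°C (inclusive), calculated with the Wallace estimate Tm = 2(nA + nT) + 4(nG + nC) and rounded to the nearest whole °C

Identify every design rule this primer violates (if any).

Meets all criteria.

Base counts: A=9, T=8, G=4, C=4 (length 25).
length: length 25 ✓
Tm: Tm = 2·17 + 4·8 = 66°C ✓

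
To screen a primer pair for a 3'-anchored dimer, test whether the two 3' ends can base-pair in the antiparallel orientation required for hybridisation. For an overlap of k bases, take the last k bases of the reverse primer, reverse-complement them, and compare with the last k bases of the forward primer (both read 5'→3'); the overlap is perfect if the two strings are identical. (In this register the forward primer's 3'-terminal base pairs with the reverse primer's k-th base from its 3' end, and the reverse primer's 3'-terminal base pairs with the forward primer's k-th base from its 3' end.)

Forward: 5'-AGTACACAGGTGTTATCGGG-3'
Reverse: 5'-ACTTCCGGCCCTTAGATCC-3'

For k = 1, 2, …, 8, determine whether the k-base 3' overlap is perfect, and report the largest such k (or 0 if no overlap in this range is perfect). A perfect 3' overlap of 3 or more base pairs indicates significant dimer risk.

Last 8 bases (5'→3') — forward …TTATCGGG, reverse …TTAGATCC.
Reverse complement of the reverse primer's last 8 bases: GGATCTAA; its first k bases are the reverse complement of the reverse primer's last k bases, so a perfect k-base overlap needs the forward primer's last k bases to equal them.
Comparing (forward last k vs required): k=1: G vs G ✓; k=2: GG vs GG ✓; k=3: GGG vs GGA ✗; k=4: CGGG vs GGAT ✗; k=5: TCGGG vs GGATC ✗; k=6: ATCGGG vs GGATCT ✗; k=7: TATCGGG vs GGATCTA ✗; k=8: TTATCGGG vs GGATCTAA ✗.
Perfect overlaps at k = 1, 2; the largest is 2.

Longest perfect overlap: 2 complementary base pairs; below the dimer-risk threshold (threshold 3).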